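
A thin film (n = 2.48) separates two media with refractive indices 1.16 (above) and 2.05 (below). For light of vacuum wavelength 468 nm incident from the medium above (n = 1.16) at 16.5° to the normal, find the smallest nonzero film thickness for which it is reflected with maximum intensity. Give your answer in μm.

At the upper boundary (n = 1.16 to n = 2.48) the reflected ray undergoes a half-wave phase shift.
At the lower boundary (n = 2.48 to n = 2.05) the reflected ray undergoes no phase shift.
Exactly one π shift → a net half-wave offset.
So the condition for constructive reflection is 2 n t cos θ_r = (m + ½) λ.
Snell's law: 1.16 sin 16.5° = 2.48 sin θ_r → sin θ_r = 0.133, cos θ_r = 0.991.
Minimum at m = 0: t = λ / (4 n cos θ_r) = 468 / (4 × 2.48 × 0.991) = 47.6 nm.

0.0476 μm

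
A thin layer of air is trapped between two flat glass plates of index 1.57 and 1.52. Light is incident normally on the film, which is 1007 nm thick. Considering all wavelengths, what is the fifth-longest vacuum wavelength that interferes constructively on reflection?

At the upper boundary (n = 1.57 to n = 1.0) the reflected ray undergoes no phase shift.
At the lower boundary (n = 1.0 to n = 1.52) the reflected ray undergoes a half-wave phase shift.
Net: one phase inversion between the two reflected rays.
For maximum reflection here: 2 n t = (m + ½) λ.
λ = 2 n t / (m + ½). The fifth-longest wavelength is m = 4: λ = 2 × 1.0 × 1007 / 4.50 = 448 nm.

448 nm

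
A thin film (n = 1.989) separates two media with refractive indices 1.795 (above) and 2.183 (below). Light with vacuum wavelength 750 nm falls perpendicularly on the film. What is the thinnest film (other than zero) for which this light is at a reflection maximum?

At the upper boundary (n = 1.795 to n = 1.989) the reflected ray undergoes a half-wave phase shift.
Bottom surface (1.989 → 2.183): reflection off a higher-index medium gives a half-wave phase shift.
Zero or two π shifts → no net half-wave offset.
So the condition for constructive reflection is 2 n t = m λ.
Minimum nonzero at m = 1: t = λ / (2 n) = 750 / (2 × 1.989) = 189 nm.

189 nm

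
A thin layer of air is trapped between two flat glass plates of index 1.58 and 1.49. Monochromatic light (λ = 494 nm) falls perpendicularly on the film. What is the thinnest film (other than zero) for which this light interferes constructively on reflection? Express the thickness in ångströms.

1235 Å

At the upper boundary (n = 1.58 to n = 1.0) the reflected ray undergoes no phase shift.
At the lower boundary (n = 1.0 to n = 1.49) the reflected ray undergoes a half-wave phase shift.
Exactly one π shift → a net half-wave offset.
So the condition for constructive reflection is 2 n t = (m + ½) λ.
Minimum at m = 0: t = λ / (4 n) = 494 / (4 × 1.0) = 124 nm.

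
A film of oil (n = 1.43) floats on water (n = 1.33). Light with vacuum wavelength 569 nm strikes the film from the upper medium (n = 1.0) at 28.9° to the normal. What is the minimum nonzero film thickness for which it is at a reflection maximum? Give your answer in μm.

0.106 μm

Ray reflecting at the top interface goes from n = 1.0 toward n = 1.43: a half-wave phase shift.
Bottom surface (1.43 → 1.33): reflection off a lower-index medium gives no phase shift.
Net: one phase inversion between the two reflected rays.
With one net inversion, constructive interference in reflection requires 2 n t cos θ_r = (m + ½) λ.
Snell's law: 1.0 sin 28.9° = 1.43 sin θ_r → sin θ_r = 0.338, cos θ_r = 0.941.
Minimum at m = 0: t = λ / (4 n cos θ_r) = 569 / (4 × 1.43 × 0.941) = 106 nm.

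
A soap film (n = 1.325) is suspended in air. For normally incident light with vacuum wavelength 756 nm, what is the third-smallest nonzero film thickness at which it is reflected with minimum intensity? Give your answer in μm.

Ray reflecting at the top interface goes from n = 1.0 toward n = 1.325: a half-wave phase shift.
Bottom surface (1.325 → 1.0): reflection off a lower-index medium gives no phase shift.
Net: one phase inversion between the two reflected rays.
So the condition for destructive reflection is 2 n t = m λ.
The third-smallest nonzero thickness corresponds to m = 3: t = m λ / (2 n) = 3.00 × 756 / (2 × 1.325) = 856 nm.

0.856 μm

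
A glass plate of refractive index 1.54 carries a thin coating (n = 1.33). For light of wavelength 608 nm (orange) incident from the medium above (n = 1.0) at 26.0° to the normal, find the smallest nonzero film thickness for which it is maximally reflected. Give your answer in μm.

Ray reflecting at the top interface goes from n = 1.0 toward n = 1.33: a half-wave phase shift.
At the lower boundary (n = 1.33 to n = 1.54) the reflected ray undergoes a half-wave phase shift.
The two reflections carry the same phase change, so no net offset.
With no net inversion, constructive interference in reflection requires 2 n t cos θ_r = m λ.
Snell's law: 1.0 sin 26.0° = 1.33 sin θ_r → sin θ_r = 0.330, cos θ_r = 0.944.
Minimum nonzero at m = 1: t = λ / (2 n cos θ_r) = 608 / (2 × 1.33 × 0.944) = 242 nm.

0.242 μm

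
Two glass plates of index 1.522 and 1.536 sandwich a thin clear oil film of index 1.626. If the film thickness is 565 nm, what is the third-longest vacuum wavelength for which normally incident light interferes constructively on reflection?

Ray reflecting at the top interface goes from n = 1.522 toward n = 1.626: a half-wave phase shift.
At the lower boundary (n = 1.626 to n = 1.536) the reflected ray undergoes no phase shift.
Net: one phase inversion between the two reflected rays.
For bright reflection here: 2 n t = (m + ½) λ.
λ = 2 n t / (m + ½). The third-longest wavelength is m = 2: λ = 2 × 1.626 × 565 / 2.50 = 735 nm.

735 nm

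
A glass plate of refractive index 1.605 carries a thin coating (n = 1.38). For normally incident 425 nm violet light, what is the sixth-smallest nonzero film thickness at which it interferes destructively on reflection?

847 nm

Top surface (1.0 → 1.38): reflection off a higher-index medium gives a half-wave phase shift.
At the lower boundary (n = 1.38 to n = 1.605) the reflected ray undergoes a half-wave phase shift.
The two reflections carry the same phase change, so no net offset.
So the condition for destructive reflection is 2 n t = (m + ½) λ.
The sixth-smallest nonzero thickness corresponds to m = 5: t = (m + ½) λ / (2 n) = 5.50 × 425 / (2 × 1.38) = 847 nm.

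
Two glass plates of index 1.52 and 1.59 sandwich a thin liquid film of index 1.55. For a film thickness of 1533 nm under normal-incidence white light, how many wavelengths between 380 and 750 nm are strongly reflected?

At the upper boundary (n = 1.52 to n = 1.55) the reflected ray undergoes a half-wave phase shift.
Ray reflecting at the bottom interface goes from n = 1.55 toward n = 1.59: a half-wave phase shift.
Net: no relative phase inversion (both shifts match).
With no net inversion, constructive interference in reflection requires 2 n t = m λ.
λ = 2 n t / m = 4752 / m nm.
m=6: 792 nm (IR); m=7: 679 nm (visible); m=8: 594 nm (visible); m=9: 528 nm (visible); m=10: 475 nm (visible); m=11: 432 nm (visible); m=12: 396 nm (visible); m=13: 366 nm (UV).

6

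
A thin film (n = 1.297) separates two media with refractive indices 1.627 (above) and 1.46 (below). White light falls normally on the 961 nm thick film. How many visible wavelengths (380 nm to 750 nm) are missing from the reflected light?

Ray reflecting at the top interface goes from n = 1.627 toward n = 1.297: no phase shift.
Bottom surface (1.297 → 1.46): reflection off a higher-index medium gives a half-wave phase shift.
Exactly one π shift → a net half-wave offset.
With one net inversion, destructive interference in reflection requires 2 n t = m λ.
λ = 2 n t / m = 2493 / m nm.
m=3: 831 nm (IR); m=4: 623 nm (visible); m=5: 499 nm (visible); m=6: 415 nm (visible); m=7: 356 nm (UV).

3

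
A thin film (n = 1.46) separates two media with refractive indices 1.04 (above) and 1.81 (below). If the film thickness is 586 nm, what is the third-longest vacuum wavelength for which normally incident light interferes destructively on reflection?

684 nm

Ray reflecting at the top interface goes from n = 1.04 toward n = 1.46: a half-wave phase shift.
At the lower boundary (n = 1.46 to n = 1.81) the reflected ray undergoes a half-wave phase shift.
The two reflections carry the same phase change, so no net offset.
So the condition for destructive reflection is 2 n t = (m + ½) λ.
λ = 2 n t / (m + ½). The third-longest wavelength is m = 2: λ = 2 × 1.46 × 586 / 2.50 = 684 nm.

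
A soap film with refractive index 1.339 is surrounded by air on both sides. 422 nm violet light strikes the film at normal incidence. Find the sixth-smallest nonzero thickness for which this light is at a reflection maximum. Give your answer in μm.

0.867 μm

At the upper boundary (n = 1.0 to n = 1.339) the reflected ray undergoes a half-wave phase shift.
At the lower boundary (n = 1.339 to n = 1.0) the reflected ray undergoes no phase shift.
Exactly one π shift → a net half-wave offset.
So the condition for constructive reflection is 2 n t = (m + ½) λ.
The sixth-smallest nonzero thickness corresponds to m = 5: t = (m + ½) λ / (2 n) = 5.50 × 422 / (2 × 1.339) = 867 nm.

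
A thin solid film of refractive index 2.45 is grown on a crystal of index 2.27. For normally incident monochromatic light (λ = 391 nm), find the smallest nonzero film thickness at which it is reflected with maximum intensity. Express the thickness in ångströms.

Top surface (1.0 → 2.45): reflection off a higher-index medium gives a half-wave phase shift.
Bottom surface (2.45 → 2.27): reflection off a lower-index medium gives no phase shift.
Exactly one π shift → a net half-wave offset.
For strong reflection here: 2 n t = (m + ½) λ.
Minimum at m = 0: t = λ / (4 n) = 391 / (4 × 2.45) = 39.9 nm.

399 Å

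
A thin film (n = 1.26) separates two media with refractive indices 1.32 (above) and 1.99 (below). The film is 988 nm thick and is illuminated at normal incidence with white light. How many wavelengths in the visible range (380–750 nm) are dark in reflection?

3

Top surface (1.32 → 1.26): reflection off a lower-index medium gives no phase shift.
Bottom surface (1.26 → 1.99): reflection off a higher-index medium gives a half-wave phase shift.
Exactly one π shift → a net half-wave offset.
For minimum reflection here: 2 n t = m λ.
λ = 2 n t / m = 2490 / m nm.
m=3: 830 nm (IR); m=4: 622 nm (visible); m=5: 498 nm (visible); m=6: 415 nm (visible); m=7: 356 nm (UV).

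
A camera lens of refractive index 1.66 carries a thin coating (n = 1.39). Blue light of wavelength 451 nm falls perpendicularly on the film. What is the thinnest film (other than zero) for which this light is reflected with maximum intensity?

162 nm

Ray reflecting at the top interface goes from n = 1.0 toward n = 1.39: a half-wave phase shift.
At the lower boundary (n = 1.39 to n = 1.66) the reflected ray undergoes a half-wave phase shift.
The two reflections carry the same phase change, so no net offset.
So the condition for constructive reflection is 2 n t = m λ.
Minimum nonzero at m = 1: t = λ / (2 n) = 451 / (2 × 1.39) = 162 nm.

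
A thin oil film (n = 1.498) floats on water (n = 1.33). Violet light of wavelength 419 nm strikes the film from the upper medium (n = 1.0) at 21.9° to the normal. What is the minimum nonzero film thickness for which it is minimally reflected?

At the upper boundary (n = 1.0 to n = 1.498) the reflected ray undergoes a half-wave phase shift.
Ray reflecting at the bottom interface goes from n = 1.498 toward n = 1.33: no phase shift.
The two reflections differ by half a wavelength.
With one net inversion, destructive interference in reflection requires 2 n t cos θ_r = m λ.
Snell's law: 1.0 sin 21.9° = 1.498 sin θ_r → sin θ_r = 0.249, cos θ_r = 0.969.
Minimum nonzero at m = 1: t = λ / (2 n cos θ_r) = 419 / (2 × 1.498 × 0.969) = 144 nm.

144 nm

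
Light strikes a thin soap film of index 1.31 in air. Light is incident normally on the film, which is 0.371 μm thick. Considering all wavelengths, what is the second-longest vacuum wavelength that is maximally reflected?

648 nm

Top surface (1.0 → 1.31): reflection off a higher-index medium gives a half-wave phase shift.
At the lower boundary (n = 1.31 to n = 1.0) the reflected ray undergoes no phase shift.
Net: one phase inversion between the two reflected rays.
So the condition for constructive reflection is 2 n t = (m + ½) λ.
λ = 2 n t / (m + ½). The second-longest wavelength is m = 1: λ = 2 × 1.31 × 371 / 1.50 = 648 nm.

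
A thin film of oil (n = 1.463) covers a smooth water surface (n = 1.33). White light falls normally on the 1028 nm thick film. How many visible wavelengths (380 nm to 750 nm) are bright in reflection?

4

At the upper boundary (n = 1.0 to n = 1.463) the reflected ray undergoes a half-wave phase shift.
Ray reflecting at the bottom interface goes from n = 1.463 toward n = 1.33: no phase shift.
The two reflections differ by half a wavelength.
So the condition for constructive reflection is 2 n t = (m + ½) λ.
λ = 2 n t / (m + ½) = 3008 / (m + ½) nm.
m=3: 859 nm (IR); m=4: 668 nm (visible); m=5: 547 nm (visible); m=6: 463 nm (visible); m=7: 401 nm (visible); m=8: 354 nm (UV).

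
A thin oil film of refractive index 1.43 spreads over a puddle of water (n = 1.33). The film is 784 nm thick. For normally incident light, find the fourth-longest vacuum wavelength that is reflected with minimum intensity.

At the upper boundary (n = 1.0 to n = 1.43) the reflected ray undergoes a half-wave phase shift.
At the lower boundary (n = 1.43 to n = 1.33) the reflected ray undergoes no phase shift.
Exactly one π shift → a net half-wave offset.
With one net inversion, destructive interference in reflection requires 2 n t = m λ.
λ = 2 n t / m. The fourth-longest wavelength is m = 4: λ = 2 × 1.43 × 784 / 4.00 = 561 nm.

561 nm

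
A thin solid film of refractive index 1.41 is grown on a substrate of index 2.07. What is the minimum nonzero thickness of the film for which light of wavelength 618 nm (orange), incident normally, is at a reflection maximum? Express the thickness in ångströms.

2191 Å

At the upper boundary (n = 1.0 to n = 1.41) the reflected ray undergoes a half-wave phase shift.
At the lower boundary (n = 1.41 to n = 2.07) the reflected ray undergoes a half-wave phase shift.
The two reflections carry the same phase change, so no net offset.
With no net inversion, constructive interference in reflection requires 2 n t = m λ.
Minimum nonzero at m = 1: t = λ / (2 n) = 618 / (2 × 1.41) = 219 nm.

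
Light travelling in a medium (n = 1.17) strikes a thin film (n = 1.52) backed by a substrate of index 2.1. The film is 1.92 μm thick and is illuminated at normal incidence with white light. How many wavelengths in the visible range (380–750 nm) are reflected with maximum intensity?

8

Ray reflecting at the top interface goes from n = 1.17 toward n = 1.52: a half-wave phase shift.
Ray reflecting at the bottom interface goes from n = 1.52 toward n = 2.1: a half-wave phase shift.
Zero or two π shifts → no net half-wave offset.
For strong reflection here: 2 n t = m λ.
λ = 2 n t / m = 5837 / m nm.
m=7: 834 nm (IR); m=8: 730 nm (visible); m=9: 649 nm (visible); m=10: 584 nm (visible); m=11: 531 nm (visible); m=12: 486 nm (visible); m=13: 449 nm (visible); m=14: 417 nm (visible); m=15: 389 nm (visible); m=16: 365 nm (UV).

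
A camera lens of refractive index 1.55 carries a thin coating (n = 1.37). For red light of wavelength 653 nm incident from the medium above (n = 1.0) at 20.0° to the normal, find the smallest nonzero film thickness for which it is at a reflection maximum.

246 nm

Ray reflecting at the top interface goes from n = 1.0 toward n = 1.37: a half-wave phase shift.
Ray reflecting at the bottom interface goes from n = 1.37 toward n = 1.55: a half-wave phase shift.
The two reflections carry the same phase change, so no net offset.
With no net inversion, constructive interference in reflection requires 2 n t cos θ_r = m λ.
Snell's law: 1.0 sin 20.0° = 1.37 sin θ_r → sin θ_r = 0.250, cos θ_r = 0.968.
Minimum nonzero at m = 1: t = λ / (2 n cos θ_r) = 653 / (2 × 1.37 × 0.968) = 246 nm.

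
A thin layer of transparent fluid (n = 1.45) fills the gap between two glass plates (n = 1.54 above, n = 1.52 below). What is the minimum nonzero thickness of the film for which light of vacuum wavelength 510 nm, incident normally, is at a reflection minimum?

At the upper boundary (n = 1.54 to n = 1.45) the reflected ray undergoes no phase shift.
Ray reflecting at the bottom interface goes from n = 1.45 toward n = 1.52: a half-wave phase shift.
The two reflections differ by half a wavelength.
For weak reflection here: 2 n t = m λ.
Minimum nonzero at m = 1: t = λ / (2 n) = 510 / (2 × 1.45) = 176 nm.

176 nm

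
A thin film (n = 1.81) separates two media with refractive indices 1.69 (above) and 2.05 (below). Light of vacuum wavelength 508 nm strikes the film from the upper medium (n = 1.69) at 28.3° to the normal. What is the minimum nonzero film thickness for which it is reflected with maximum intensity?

At the upper boundary (n = 1.69 to n = 1.81) the reflected ray undergoes a half-wave phase shift.
Ray reflecting at the bottom interface goes from n = 1.81 toward n = 2.05: a half-wave phase shift.
Zero or two π shifts → no net half-wave offset.
So the condition for constructive reflection is 2 n t cos θ_r = m λ.
Snell's law: 1.69 sin 28.3° = 1.81 sin θ_r → sin θ_r = 0.443, cos θ_r = 0.897.
Minimum nonzero at m = 1: t = λ / (2 n cos θ_r) = 508 / (2 × 1.81 × 0.897) = 156 nm.

156 nm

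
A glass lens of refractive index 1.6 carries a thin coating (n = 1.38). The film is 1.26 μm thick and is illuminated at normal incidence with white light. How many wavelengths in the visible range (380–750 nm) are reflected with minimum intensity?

4

Ray reflecting at the top interface goes from n = 1.0 toward n = 1.38: a half-wave phase shift.
Ray reflecting at the bottom interface goes from n = 1.38 toward n = 1.6: a half-wave phase shift.
The two reflections carry the same phase change, so no net offset.
So the condition for destructive reflection is 2 n t = (m + ½) λ.
λ = 2 n t / (m + ½) = 3478 / (m + ½) nm.
m=4: 773 nm (IR); m=5: 632 nm (visible); m=6: 535 nm (visible); m=7: 464 nm (visible); m=8: 409 nm (visible); m=9: 366 nm (UV).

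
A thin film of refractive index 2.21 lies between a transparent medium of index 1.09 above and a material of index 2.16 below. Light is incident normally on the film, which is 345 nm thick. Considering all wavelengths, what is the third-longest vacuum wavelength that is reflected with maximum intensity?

610 nm

At the upper boundary (n = 1.09 to n = 2.21) the reflected ray undergoes a half-wave phase shift.
Ray reflecting at the bottom interface goes from n = 2.21 toward n = 2.16: no phase shift.
Exactly one π shift → a net half-wave offset.
So the condition for constructive reflection is 2 n t = (m + ½) λ.
λ = 2 n t / (m + ½). The third-longest wavelength is m = 2: λ = 2 × 2.21 × 345 / 2.50 = 610 nm.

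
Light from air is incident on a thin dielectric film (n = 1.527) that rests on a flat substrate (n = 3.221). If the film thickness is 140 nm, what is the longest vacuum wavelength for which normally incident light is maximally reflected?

428 nm

Top surface (1.0 → 1.527): reflection off a higher-index medium gives a half-wave phase shift.
Ray reflecting at the bottom interface goes from n = 1.527 toward n = 3.221: a half-wave phase shift.
The two reflections carry the same phase change, so no net offset.
So the condition for constructive reflection is 2 n t = m λ.
λ = 2 n t / m. The longest wavelength is m = 1: λ = 2 × 1.527 × 140 / 1.00 = 428 nm.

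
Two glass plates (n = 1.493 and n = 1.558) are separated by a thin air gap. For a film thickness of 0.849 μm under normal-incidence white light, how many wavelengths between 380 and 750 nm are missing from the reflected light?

At the upper boundary (n = 1.493 to n = 1.0) the reflected ray undergoes no phase shift.
At the lower boundary (n = 1.0 to n = 1.558) the reflected ray undergoes a half-wave phase shift.
Exactly one π shift → a net half-wave offset.
So the condition for destructive reflection is 2 n t = m λ.
λ = 2 n t / m = 1698 / m nm.
m=2: 849 nm (IR); m=3: 566 nm (visible); m=4: 425 nm (visible); m=5: 340 nm (UV).

2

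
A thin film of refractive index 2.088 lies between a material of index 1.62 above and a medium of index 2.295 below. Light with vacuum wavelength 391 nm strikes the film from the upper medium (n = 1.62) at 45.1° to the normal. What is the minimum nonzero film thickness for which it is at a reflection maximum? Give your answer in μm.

0.112 μm

Ray reflecting at the top interface goes from n = 1.62 toward n = 2.088: a half-wave phase shift.
At the lower boundary (n = 2.088 to n = 2.295) the reflected ray undergoes a half-wave phase shift.
The two reflections carry the same phase change, so no net offset.
For bright reflection here: 2 n t cos θ_r = m λ.
Snell's law: 1.62 sin 45.1° = 2.088 sin θ_r → sin θ_r = 0.550, cos θ_r = 0.835.
Minimum nonzero at m = 1: t = λ / (2 n cos θ_r) = 391 / (2 × 2.088 × 0.835) = 112 nm.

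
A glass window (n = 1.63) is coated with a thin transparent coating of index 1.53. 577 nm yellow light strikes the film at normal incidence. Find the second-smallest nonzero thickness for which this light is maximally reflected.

At the upper boundary (n = 1.0 to n = 1.53) the reflected ray undergoes a half-wave phase shift.
Ray reflecting at the bottom interface goes from n = 1.53 toward n = 1.63: a half-wave phase shift.
Net: no relative phase inversion (both shifts match).
With no net inversion, constructive interference in reflection requires 2 n t = m λ.
The second-smallest nonzero thickness corresponds to m = 2: t = m λ / (2 n) = 2.00 × 577 / (2 × 1.53) = 377 nm.

377 nm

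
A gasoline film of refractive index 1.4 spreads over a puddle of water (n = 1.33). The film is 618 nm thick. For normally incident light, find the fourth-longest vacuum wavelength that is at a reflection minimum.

433 nm

At the upper boundary (n = 1.0 to n = 1.4) the reflected ray undergoes a half-wave phase shift.
Bottom surface (1.4 → 1.33): reflection off a lower-index medium gives no phase shift.
The two reflections differ by half a wavelength.
With one net inversion, destructive interference in reflection requires 2 n t = m λ.
λ = 2 n t / m. The fourth-longest wavelength is m = 4: λ = 2 × 1.4 × 618 / 4.00 = 433 nm.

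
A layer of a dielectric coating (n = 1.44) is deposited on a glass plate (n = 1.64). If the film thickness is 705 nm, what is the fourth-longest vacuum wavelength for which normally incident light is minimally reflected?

Ray reflecting at the top interface goes from n = 1.0 toward n = 1.44: a half-wave phase shift.
Ray reflecting at the bottom interface goes from n = 1.44 toward n = 1.64: a half-wave phase shift.
Zero or two π shifts → no net half-wave offset.
With no net inversion, destructive interference in reflection requires 2 n t = (m + ½) λ.
λ = 2 n t / (m + ½). The fourth-longest wavelength is m = 3: λ = 2 × 1.44 × 705 / 3.50 = 580 nm.

580 nm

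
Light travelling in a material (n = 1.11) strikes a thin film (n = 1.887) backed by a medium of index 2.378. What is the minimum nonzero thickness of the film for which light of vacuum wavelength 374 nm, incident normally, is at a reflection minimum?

Ray reflecting at the top interface goes from n = 1.11 toward n = 1.887: a half-wave phase shift.
At the lower boundary (n = 1.887 to n = 2.378) the reflected ray undergoes a half-wave phase shift.
Zero or two π shifts → no net half-wave offset.
So the condition for destructive reflection is 2 n t = (m + ½) λ.
Minimum at m = 0: t = λ / (4 n) = 374 / (4 × 1.887) = 49.5 nm.

49.5 nm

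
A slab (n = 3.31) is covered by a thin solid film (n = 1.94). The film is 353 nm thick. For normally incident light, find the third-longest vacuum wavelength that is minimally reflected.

At the upper boundary (n = 1.0 to n = 1.94) the reflected ray undergoes a half-wave phase shift.
Ray reflecting at the bottom interface goes from n = 1.94 toward n = 3.31: a half-wave phase shift.
Zero or two π shifts → no net half-wave offset.
With no net inversion, destructive interference in reflection requires 2 n t = (m + ½) λ.
λ = 2 n t / (m + ½). The third-longest wavelength is m = 2: λ = 2 × 1.94 × 353 / 2.50 = 548 nm.

548 nm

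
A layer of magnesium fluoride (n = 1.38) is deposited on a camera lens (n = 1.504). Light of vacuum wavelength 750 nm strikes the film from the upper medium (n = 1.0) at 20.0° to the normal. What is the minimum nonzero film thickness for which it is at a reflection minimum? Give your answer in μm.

0.140 μm

Top surface (1.0 → 1.38): reflection off a higher-index medium gives a half-wave phase shift.
Bottom surface (1.38 → 1.504): reflection off a higher-index medium gives a half-wave phase shift.
Zero or two π shifts → no net half-wave offset.
For dark reflection here: 2 n t cos θ_r = (m + ½) λ.
Snell's law: 1.0 sin 20.0° = 1.38 sin θ_r → sin θ_r = 0.248, cos θ_r = 0.969.
Minimum at m = 0: t = λ / (4 n cos θ_r) = 750 / (4 × 1.38 × 0.969) = 140 nm.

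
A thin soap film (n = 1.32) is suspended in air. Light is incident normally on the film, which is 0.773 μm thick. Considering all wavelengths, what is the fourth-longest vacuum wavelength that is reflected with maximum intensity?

583 nm

Ray reflecting at the top interface goes from n = 1.0 toward n = 1.32: a half-wave phase shift.
At the lower boundary (n = 1.32 to n = 1.0) the reflected ray undergoes no phase shift.
The two reflections differ by half a wavelength.
So the condition for constructive reflection is 2 n t = (m + ½) λ.
λ = 2 n t / (m + ½). The fourth-longest wavelength is m = 3: λ = 2 × 1.32 × 773 / 3.50 = 583 nm.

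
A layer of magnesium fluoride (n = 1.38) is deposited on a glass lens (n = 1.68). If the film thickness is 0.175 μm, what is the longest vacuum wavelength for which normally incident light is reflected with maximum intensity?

Ray reflecting at the top interface goes from n = 1.0 toward n = 1.38: a half-wave phase shift.
Ray reflecting at the bottom interface goes from n = 1.38 toward n = 1.68: a half-wave phase shift.
Zero or two π shifts → no net half-wave offset.
With no net inversion, constructive interference in reflection requires 2 n t = m λ.
λ = 2 n t / m. The longest wavelength is m = 1: λ = 2 × 1.38 × 175 / 1.00 = 483 nm.

483 nm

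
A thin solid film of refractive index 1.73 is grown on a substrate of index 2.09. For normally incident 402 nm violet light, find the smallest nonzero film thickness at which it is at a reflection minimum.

58.1 nm

Top surface (1.0 → 1.73): reflection off a higher-index medium gives a half-wave phase shift.
Ray reflecting at the bottom interface goes from n = 1.73 toward n = 2.09: a half-wave phase shift.
Net: no relative phase inversion (both shifts match).
So the condition for destructive reflection is 2 n t = (m + ½) λ.
Minimum at m = 0: t = λ / (4 n) = 402 / (4 × 1.73) = 58.1 nm.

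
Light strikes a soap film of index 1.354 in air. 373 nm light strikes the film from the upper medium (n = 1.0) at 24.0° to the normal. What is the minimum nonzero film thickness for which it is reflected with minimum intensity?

Top surface (1.0 → 1.354): reflection off a higher-index medium gives a half-wave phase shift.
Bottom surface (1.354 → 1.0): reflection off a lower-index medium gives no phase shift.
The two reflections differ by half a wavelength.
With one net inversion, destructive interference in reflection requires 2 n t cos θ_r = m λ.
Snell's law: 1.0 sin 24.0° = 1.354 sin θ_r → sin θ_r = 0.300, cos θ_r = 0.954.
Minimum nonzero at m = 1: t = λ / (2 n cos θ_r) = 373 / (2 × 1.354 × 0.954) = 144 nm.

144 nm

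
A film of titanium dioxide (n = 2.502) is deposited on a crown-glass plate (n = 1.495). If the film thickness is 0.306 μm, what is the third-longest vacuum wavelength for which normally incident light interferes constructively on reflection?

612 nm

Top surface (1.0 → 2.502): reflection off a higher-index medium gives a half-wave phase shift.
Ray reflecting at the bottom interface goes from n = 2.502 toward n = 1.495: no phase shift.
Exactly one π shift → a net half-wave offset.
For bright reflection here: 2 n t = (m + ½) λ.
λ = 2 n t / (m + ½). The third-longest wavelength is m = 2: λ = 2 × 2.502 × 306 / 2.50 = 612 nm.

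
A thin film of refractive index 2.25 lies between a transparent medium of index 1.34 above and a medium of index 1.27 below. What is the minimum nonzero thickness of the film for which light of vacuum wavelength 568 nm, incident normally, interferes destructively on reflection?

126 nm

Top surface (1.34 → 2.25): reflection off a higher-index medium gives a half-wave phase shift.
Bottom surface (2.25 → 1.27): reflection off a lower-index medium gives no phase shift.
Net: one phase inversion between the two reflected rays.
For dark reflection here: 2 n t = m λ.
Minimum nonzero at m = 1: t = λ / (2 n) = 568 / (2 × 2.25) = 126 nm.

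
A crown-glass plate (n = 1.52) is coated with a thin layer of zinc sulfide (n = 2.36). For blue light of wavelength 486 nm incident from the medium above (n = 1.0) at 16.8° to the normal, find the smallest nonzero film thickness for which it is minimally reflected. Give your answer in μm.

0.104 μm

Ray reflecting at the top interface goes from n = 1.0 toward n = 2.36: a half-wave phase shift.
At the lower boundary (n = 2.36 to n = 1.52) the reflected ray undergoes no phase shift.
Net: one phase inversion between the two reflected rays.
So the condition for destructive reflection is 2 n t cos θ_r = m λ.
Snell's law: 1.0 sin 16.8° = 2.36 sin θ_r → sin θ_r = 0.122, cos θ_r = 0.992.
Minimum nonzero at m = 1: t = λ / (2 n cos θ_r) = 486 / (2 × 2.36 × 0.992) = 104 nm.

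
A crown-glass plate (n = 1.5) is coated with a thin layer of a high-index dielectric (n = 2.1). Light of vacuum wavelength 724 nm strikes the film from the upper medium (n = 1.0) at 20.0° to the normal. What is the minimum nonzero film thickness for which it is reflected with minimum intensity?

Top surface (1.0 → 2.1): reflection off a higher-index medium gives a half-wave phase shift.
At the lower boundary (n = 2.1 to n = 1.5) the reflected ray undergoes no phase shift.
Exactly one π shift → a net half-wave offset.
With one net inversion, destructive interference in reflection requires 2 n t cos θ_r = m λ.
Snell's law: 1.0 sin 20.0° = 2.1 sin θ_r → sin θ_r = 0.163, cos θ_r = 0.987.
Minimum nonzero at m = 1: t = λ / (2 n cos θ_r) = 724 / (2 × 2.1 × 0.987) = 175 nm.

175 nm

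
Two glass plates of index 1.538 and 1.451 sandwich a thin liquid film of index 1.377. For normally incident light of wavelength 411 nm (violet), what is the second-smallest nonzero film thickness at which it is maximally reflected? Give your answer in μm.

Ray reflecting at the top interface goes from n = 1.538 toward n = 1.377: no phase shift.
Ray reflecting at the bottom interface goes from n = 1.377 toward n = 1.451: a half-wave phase shift.
Exactly one π shift → a net half-wave offset.
For bright reflection here: 2 n t = (m + ½) λ.
The second-smallest nonzero thickness corresponds to m = 1: t = (m + ½) λ / (2 n) = 1.50 × 411 / (2 × 1.377) = 224 nm.

0.224 μm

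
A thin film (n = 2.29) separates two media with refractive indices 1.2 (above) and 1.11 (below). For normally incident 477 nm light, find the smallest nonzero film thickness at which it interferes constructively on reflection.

At the upper boundary (n = 1.2 to n = 2.29) the reflected ray undergoes a half-wave phase shift.
Ray reflecting at the bottom interface goes from n = 2.29 toward n = 1.11: no phase shift.
Exactly one π shift → a net half-wave offset.
For maximum reflection here: 2 n t = (m + ½) λ.
Minimum at m = 0: t = λ / (4 n) = 477 / (4 × 2.29) = 52.1 nm.

52.1 nm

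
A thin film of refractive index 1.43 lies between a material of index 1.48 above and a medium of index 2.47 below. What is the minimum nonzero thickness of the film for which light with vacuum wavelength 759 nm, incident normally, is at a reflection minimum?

265 nm

At the upper boundary (n = 1.48 to n = 1.43) the reflected ray undergoes no phase shift.
At the lower boundary (n = 1.43 to n = 2.47) the reflected ray undergoes a half-wave phase shift.
Exactly one π shift → a net half-wave offset.
For minimum reflection here: 2 n t = m λ.
Minimum nonzero at m = 1: t = λ / (2 n) = 759 / (2 × 1.43) = 265 nm.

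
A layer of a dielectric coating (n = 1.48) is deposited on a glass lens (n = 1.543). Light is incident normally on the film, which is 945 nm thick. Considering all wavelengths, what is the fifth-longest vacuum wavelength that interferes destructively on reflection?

Ray reflecting at the top interface goes from n = 1.0 toward n = 1.48: a half-wave phase shift.
Bottom surface (1.48 → 1.543): reflection off a higher-index medium gives a half-wave phase shift.
Net: no relative phase inversion (both shifts match).
For dark reflection here: 2 n t = (m + ½) λ.
λ = 2 n t / (m + ½). The fifth-longest wavelength is m = 4: λ = 2 × 1.48 × 945 / 4.50 = 622 nm.

622 nm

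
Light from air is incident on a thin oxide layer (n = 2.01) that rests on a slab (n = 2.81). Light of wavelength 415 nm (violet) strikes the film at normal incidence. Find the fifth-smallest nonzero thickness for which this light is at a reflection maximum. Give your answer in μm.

Top surface (1.0 → 2.01): reflection off a higher-index medium gives a half-wave phase shift.
At the lower boundary (n = 2.01 to n = 2.81) the reflected ray undergoes a half-wave phase shift.
The two reflections carry the same phase change, so no net offset.
So the condition for constructive reflection is 2 n t = m λ.
The fifth-smallest nonzero thickness corresponds to m = 5: t = m λ / (2 n) = 5.00 × 415 / (2 × 2.01) = 516 nm.

0.516 μm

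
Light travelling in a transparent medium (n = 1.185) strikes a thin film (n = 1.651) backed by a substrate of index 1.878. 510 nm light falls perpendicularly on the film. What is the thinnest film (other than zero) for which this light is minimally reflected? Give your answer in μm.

Ray reflecting at the top interface goes from n = 1.185 toward n = 1.651: a half-wave phase shift.
Bottom surface (1.651 → 1.878): reflection off a higher-index medium gives a half-wave phase shift.
Zero or two π shifts → no net half-wave offset.
For minimum reflection here: 2 n t = (m + ½) λ.
Minimum at m = 0: t = λ / (4 n) = 510 / (4 × 1.651) = 77.2 nm.

0.0772 μm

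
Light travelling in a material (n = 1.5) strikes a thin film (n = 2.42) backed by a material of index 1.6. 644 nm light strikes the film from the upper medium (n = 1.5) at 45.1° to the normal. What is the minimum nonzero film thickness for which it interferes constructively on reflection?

74.0 nm

Ray reflecting at the top interface goes from n = 1.5 toward n = 2.42: a half-wave phase shift.
At the lower boundary (n = 2.42 to n = 1.6) the reflected ray undergoes no phase shift.
The two reflections differ by half a wavelength.
For bright reflection here: 2 n t cos θ_r = (m + ½) λ.
Snell's law: 1.5 sin 45.1° = 2.42 sin θ_r → sin θ_r = 0.439, cos θ_r = 0.898.
Minimum at m = 0: t = λ / (4 n cos θ_r) = 644 / (4 × 2.42 × 0.898) = 74.0 nm.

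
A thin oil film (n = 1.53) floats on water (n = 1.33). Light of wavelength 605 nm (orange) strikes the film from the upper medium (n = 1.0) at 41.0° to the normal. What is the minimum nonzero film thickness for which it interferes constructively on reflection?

109 nm

At the upper boundary (n = 1.0 to n = 1.53) the reflected ray undergoes a half-wave phase shift.
Bottom surface (1.53 → 1.33): reflection off a lower-index medium gives no phase shift.
Exactly one π shift → a net half-wave offset.
For maximum reflection here: 2 n t cos θ_r = (m + ½) λ.
Snell's law: 1.0 sin 41.0° = 1.53 sin θ_r → sin θ_r = 0.429, cos θ_r = 0.903.
Minimum at m = 0: t = λ / (4 n cos θ_r) = 605 / (4 × 1.53 × 0.903) = 109 nm.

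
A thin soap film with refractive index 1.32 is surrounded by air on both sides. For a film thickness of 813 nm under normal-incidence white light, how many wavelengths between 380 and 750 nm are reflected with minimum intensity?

3

At the upper boundary (n = 1.0 to n = 1.32) the reflected ray undergoes a half-wave phase shift.
At the lower boundary (n = 1.32 to n = 1.0) the reflected ray undergoes no phase shift.
Exactly one π shift → a net half-wave offset.
For minimum reflection here: 2 n t = m λ.
λ = 2 n t / m = 2146 / m nm.
m=2: 1073 nm (IR); m=3: 715 nm (visible); m=4: 537 nm (visible); m=5: 429 nm (visible); m=6: 358 nm (UV).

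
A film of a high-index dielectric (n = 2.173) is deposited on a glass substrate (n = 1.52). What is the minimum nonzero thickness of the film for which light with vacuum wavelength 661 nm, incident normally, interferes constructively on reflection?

Ray reflecting at the top interface goes from n = 1.0 toward n = 2.173: a half-wave phase shift.
At the lower boundary (n = 2.173 to n = 1.52) the reflected ray undergoes no phase shift.
Exactly one π shift → a net half-wave offset.
With one net inversion, constructive interference in reflection requires 2 n t = (m + ½) λ.
Minimum at m = 0: t = λ / (4 n) = 661 / (4 × 2.173) = 76.0 nm.

76.0 nm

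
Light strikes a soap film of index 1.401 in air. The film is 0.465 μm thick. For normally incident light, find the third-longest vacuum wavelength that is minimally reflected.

Ray reflecting at the top interface goes from n = 1.0 toward n = 1.401: a half-wave phase shift.
Ray reflecting at the bottom interface goes from n = 1.401 toward n = 1.0: no phase shift.
Net: one phase inversion between the two reflected rays.
With one net inversion, destructive interference in reflection requires 2 n t = m λ.
λ = 2 n t / m. The third-longest wavelength is m = 3: λ = 2 × 1.401 × 465 / 3.00 = 434 nm.

434 nm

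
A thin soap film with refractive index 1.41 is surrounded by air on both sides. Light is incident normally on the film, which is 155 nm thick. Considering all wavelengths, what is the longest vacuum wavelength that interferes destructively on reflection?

At the upper boundary (n = 1.0 to n = 1.41) the reflected ray undergoes a half-wave phase shift.
At the lower boundary (n = 1.41 to n = 1.0) the reflected ray undergoes no phase shift.
Net: one phase inversion between the two reflected rays.
So the condition for destructive reflection is 2 n t = m λ.
λ = 2 n t / m. The longest wavelength is m = 1: λ = 2 × 1.41 × 155 / 1.00 = 437 nm.

437 nm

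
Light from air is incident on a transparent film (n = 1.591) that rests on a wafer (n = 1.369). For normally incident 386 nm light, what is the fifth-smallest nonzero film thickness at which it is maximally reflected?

546 nm

At the upper boundary (n = 1.0 to n = 1.591) the reflected ray undergoes a half-wave phase shift.
At the lower boundary (n = 1.591 to n = 1.369) the reflected ray undergoes no phase shift.
The two reflections differ by half a wavelength.
For maximum reflection here: 2 n t = (m + ½) λ.
The fifth-smallest nonzero thickness corresponds to m = 4: t = (m + ½) λ / (2 n) = 4.50 × 386 / (2 × 1.591) = 546 nm.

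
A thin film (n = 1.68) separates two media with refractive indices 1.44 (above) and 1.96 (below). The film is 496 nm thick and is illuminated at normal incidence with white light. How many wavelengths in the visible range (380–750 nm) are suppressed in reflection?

At the upper boundary (n = 1.44 to n = 1.68) the reflected ray undergoes a half-wave phase shift.
At the lower boundary (n = 1.68 to n = 1.96) the reflected ray undergoes a half-wave phase shift.
Zero or two π shifts → no net half-wave offset.
So the condition for destructive reflection is 2 n t = (m + ½) λ.
λ = 2 n t / (m + ½) = 1667 / (m + ½) nm.
m=1: 1111 nm (IR); m=2: 667 nm (visible); m=3: 476 nm (visible); m=4: 370 nm (UV).

2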